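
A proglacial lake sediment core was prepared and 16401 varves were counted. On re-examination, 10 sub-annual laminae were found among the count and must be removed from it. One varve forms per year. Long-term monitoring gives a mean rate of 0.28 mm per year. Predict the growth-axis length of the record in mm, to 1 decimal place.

4589.5 mm

After corrections the count is 16401 − 10 = 16391 varves.
Length ≈ 0.28 × 16391 = 4589.5 mm.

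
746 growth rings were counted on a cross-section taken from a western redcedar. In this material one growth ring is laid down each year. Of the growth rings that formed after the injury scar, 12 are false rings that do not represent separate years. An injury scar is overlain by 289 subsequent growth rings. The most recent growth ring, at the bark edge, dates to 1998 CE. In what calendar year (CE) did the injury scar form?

There are 289 growth rings younger than the injury scar.
289 − 12 false = 277 true growth rings after the injury scar.
The growth ring at the bark edge is 1998 CE, so the injury scar dates to 1998 − 277 = 1721 CE.

1721 CE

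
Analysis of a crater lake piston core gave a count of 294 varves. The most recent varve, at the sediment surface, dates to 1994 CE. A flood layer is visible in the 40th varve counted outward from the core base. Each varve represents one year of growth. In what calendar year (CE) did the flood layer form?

1740 CE

Between varve 40 and the sediment surface there are 294 − 40 = 254 varves.
1994 − 254 = 1740 CE.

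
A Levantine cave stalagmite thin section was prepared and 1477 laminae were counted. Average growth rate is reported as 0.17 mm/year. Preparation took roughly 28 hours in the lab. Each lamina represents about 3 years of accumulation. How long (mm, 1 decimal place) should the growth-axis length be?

At 3 years per lamina, 1477 × 3 = 4431 years.
Predicted length = 0.17 mm/year × 4431 years = 753.3 mm.

753.3 mm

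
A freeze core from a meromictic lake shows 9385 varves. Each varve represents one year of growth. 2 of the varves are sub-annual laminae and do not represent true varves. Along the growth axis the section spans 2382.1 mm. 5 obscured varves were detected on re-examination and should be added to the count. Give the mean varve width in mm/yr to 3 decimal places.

Correcting the raw count gives 9385 − 2 + 5 = 9388 true varves.
Mean rate = 2382.1 mm / 9388 years ≈ 0.254 mm/yr.

0.254 mm/yr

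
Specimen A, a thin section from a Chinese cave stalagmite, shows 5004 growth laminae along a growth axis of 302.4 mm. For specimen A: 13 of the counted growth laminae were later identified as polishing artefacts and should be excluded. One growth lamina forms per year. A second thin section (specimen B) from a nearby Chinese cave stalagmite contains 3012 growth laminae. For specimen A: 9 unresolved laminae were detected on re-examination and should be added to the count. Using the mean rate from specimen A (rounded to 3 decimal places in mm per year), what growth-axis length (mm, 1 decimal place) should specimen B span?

180.7 mm

Specimen A: correcting the raw count gives 5004 − 13 + 9 = 5000 true growth laminae.
A: Extension rate ≈ 302.4 / 5000 = 0.060 mm/year.
Length of B = 0.060 × 3012 = 180.7 mm.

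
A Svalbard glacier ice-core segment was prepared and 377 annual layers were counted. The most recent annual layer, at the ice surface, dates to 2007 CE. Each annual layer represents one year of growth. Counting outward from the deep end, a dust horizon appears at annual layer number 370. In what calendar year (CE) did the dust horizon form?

The dust horizon sits at annual layer 370 from the deep end, so 377 − 370 = 7 annual layers formed after it.
The annual layer at the ice surface is 2007 CE, so the dust horizon dates to 2007 − 7 = 2000 CE.

2000 CE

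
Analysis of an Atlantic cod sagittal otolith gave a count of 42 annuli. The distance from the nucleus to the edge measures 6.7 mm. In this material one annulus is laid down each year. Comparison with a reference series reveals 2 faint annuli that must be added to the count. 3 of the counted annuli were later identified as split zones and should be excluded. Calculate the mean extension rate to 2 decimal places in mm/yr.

0.16 mm/yr

True annulus count = 42 − 3 + 2 = 41.
6.7 mm over 41 years gives 6.7 / 41 ≈ 0.16 mm/yr.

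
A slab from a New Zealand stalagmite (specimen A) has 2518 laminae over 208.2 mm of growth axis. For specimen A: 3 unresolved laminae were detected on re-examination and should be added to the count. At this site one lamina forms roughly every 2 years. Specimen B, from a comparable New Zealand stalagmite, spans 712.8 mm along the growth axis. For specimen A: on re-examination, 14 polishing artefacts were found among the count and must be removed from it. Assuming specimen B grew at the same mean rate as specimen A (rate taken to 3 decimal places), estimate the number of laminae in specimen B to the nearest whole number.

Specimen A: correcting the raw count gives 2518 − 14 + 3 = 2507 true laminae.
Specimen A: at 2 years per lamina, 2507 × 2 = 5014 years.
A: Extension rate ≈ 208.2 / 5014 = 0.042 mm/yr.
B spans 712.8 / 0.042 = 16971.43 years; at 2 years per lamina that is 16971.43 / 2 ≈ 8486 laminae.

8486 laminae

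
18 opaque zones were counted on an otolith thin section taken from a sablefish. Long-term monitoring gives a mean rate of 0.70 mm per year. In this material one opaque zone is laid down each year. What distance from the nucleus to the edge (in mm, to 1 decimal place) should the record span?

12.6 mm

The record spans 18 years at 0.70 mm per year.
Predicted length = 0.70 mm/year × 18 years = 12.6 mm.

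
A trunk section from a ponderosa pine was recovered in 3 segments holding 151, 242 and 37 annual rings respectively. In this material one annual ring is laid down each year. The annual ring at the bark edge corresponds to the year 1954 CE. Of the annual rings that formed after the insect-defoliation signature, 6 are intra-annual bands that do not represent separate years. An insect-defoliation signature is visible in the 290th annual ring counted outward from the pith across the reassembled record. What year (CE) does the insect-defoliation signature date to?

1820 CE

Total annual rings = 151 + 242 + 37 = 430.
Between annual ring 290 and the bark edge there are 430 − 290 = 140 annual rings.
140 − 6 false = 134 true annual rings after the insect-defoliation signature.
The annual ring at the bark edge is 1954 CE, so the insect-defoliation signature dates to 1954 − 134 = 1820 CE.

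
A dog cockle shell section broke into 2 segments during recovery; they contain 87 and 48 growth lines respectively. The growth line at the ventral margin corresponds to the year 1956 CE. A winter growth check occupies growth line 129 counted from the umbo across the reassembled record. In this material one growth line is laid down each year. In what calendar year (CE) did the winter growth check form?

1950 CE

Total growth lines = 87 + 48 = 135.
135 − 129 = 6 growth lines lie beyond the winter growth check toward the ventral margin.
Counting back 6 years from 1956 CE places the winter growth check in 1956 − 6 = 1950 CE.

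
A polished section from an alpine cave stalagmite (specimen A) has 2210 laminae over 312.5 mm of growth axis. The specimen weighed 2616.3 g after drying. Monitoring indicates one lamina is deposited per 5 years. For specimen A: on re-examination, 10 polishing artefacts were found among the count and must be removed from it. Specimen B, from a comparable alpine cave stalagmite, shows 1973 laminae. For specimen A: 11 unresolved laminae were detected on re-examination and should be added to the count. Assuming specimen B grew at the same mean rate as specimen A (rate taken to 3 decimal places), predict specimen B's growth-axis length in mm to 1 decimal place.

276.2 mm

Specimen A: after corrections the count is 2210 − 10 + 11 = 2211 laminae.
Specimen A: multiplying by 5 years per lamina: 2211 × 5 = 11055 years.
A: Extension rate ≈ 312.5 / 11055 = 0.028 mm/yr.
Specimen B: at 5 years per lamina, 1973 × 5 = 9865 years. Length of B = 0.028 × 9865 = 276.2 mm.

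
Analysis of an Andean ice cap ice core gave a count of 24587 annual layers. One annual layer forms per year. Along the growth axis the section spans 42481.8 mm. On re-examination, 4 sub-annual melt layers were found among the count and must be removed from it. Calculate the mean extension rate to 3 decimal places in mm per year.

After corrections the count is 24587 − 4 = 24583 annual layers.
Mean rate = 42481.8 mm / 24583 years ≈ 1.728 mm per year.

1.728 mm per year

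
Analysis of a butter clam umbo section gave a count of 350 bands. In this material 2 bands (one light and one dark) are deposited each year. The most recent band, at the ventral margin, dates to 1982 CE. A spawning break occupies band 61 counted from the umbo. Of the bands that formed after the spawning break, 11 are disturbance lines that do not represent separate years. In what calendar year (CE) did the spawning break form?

Between band 61 and the ventral margin there are 350 − 61 = 289 bands.
Excluding 11 false bands: 289 − 11 = 278.
278 bands at 2 per year is 278 / 2 = 139 years.
The band at the ventral margin is 1982 CE, so the spawning break dates to 1982 − 139 = 1843 CE.

1843 CE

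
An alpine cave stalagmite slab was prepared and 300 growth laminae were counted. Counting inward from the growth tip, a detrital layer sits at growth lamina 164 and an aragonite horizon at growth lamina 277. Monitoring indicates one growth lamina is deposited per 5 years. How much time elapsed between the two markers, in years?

565 years

The two markers are separated by 277 − 164 = 113 growth laminae.
Multiplying by 5 years per growth lamina: 113 × 5 = 565 years.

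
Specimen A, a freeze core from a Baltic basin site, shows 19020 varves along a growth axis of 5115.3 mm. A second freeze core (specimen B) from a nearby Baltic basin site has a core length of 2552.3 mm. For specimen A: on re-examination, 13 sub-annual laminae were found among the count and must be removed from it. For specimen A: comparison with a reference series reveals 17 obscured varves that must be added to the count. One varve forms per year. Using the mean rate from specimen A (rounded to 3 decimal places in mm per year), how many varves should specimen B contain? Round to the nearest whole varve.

Specimen A: adjusted count: 19020 − 13 + 17 = 19024 varves.
A: Mean rate = 5115.3 mm / 19024 years ≈ 0.269 mm/yr.
For B, 2552.3 / 0.269 = 9488.10 years ≈ 9488 varves.

9488 varves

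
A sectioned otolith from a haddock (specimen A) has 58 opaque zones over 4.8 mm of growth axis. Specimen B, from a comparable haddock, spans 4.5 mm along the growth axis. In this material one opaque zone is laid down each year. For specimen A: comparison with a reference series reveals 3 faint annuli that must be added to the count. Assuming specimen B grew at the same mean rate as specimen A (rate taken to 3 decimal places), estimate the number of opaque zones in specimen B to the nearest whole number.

57 opaque zones

Specimen A: true opaque zone count = 58 + 3 = 61.
A: Extension rate ≈ 4.8 / 61 = 0.079 mm/year.
For B, 4.5 / 0.079 = 56.96 years ≈ 57 opaque zones.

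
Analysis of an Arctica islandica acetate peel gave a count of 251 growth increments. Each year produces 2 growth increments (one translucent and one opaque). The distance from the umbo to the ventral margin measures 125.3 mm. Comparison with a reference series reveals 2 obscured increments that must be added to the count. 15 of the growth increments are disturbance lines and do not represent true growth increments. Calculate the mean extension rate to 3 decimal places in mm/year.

1.053 mm/year

After corrections the count is 251 − 15 + 2 = 238 growth increments.
Dividing by 2 growth increments per year: 238 / 2 = 119 years.
125.3 mm over 119 years gives 125.3 / 119 ≈ 1.053 mm/year.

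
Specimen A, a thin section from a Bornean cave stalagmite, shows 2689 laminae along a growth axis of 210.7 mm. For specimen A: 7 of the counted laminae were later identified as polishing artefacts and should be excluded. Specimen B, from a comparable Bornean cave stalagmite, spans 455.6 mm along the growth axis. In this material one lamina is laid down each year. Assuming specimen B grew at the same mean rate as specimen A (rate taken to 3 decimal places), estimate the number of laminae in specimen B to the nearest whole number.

5767 laminae

Specimen A: true lamina count = 2689 − 7 = 2682.
A: 210.7 mm over 2682 years gives 210.7 / 2682 ≈ 0.079 mm per year.
Specimen B: 455.6 mm / 0.079 mm per year = 5767.09 years ≈ 5767 laminae.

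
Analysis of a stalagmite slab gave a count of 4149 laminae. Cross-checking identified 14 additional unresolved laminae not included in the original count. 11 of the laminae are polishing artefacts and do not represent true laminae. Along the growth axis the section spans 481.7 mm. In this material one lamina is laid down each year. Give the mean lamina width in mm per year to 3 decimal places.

0.116 mm per year

Correcting the raw count gives 4149 − 11 + 14 = 4152 true laminae.
Extension rate ≈ 481.7 / 4152 = 0.116 mm per year.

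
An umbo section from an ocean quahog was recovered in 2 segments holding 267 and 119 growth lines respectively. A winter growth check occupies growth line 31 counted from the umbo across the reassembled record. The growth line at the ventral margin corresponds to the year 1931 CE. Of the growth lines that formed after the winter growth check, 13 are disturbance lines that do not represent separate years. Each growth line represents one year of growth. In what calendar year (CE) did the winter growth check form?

1589 CE

Total growth lines = 267 + 119 = 386.
The winter growth check sits at growth line 31 from the umbo, so 386 − 31 = 355 growth lines formed after it.
Removing the 13 false growth lines leaves 355 − 13 = 342 true growth lines beyond the winter growth check.
Counting back 342 years from 1931 CE places the winter growth check in 1931 − 342 = 1589 CE.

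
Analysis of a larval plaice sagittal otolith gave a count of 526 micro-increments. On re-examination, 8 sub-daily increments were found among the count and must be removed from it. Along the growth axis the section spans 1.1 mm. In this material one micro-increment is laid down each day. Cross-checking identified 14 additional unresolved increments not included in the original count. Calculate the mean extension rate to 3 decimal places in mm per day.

0.002 mm per day

True micro-increment count = 526 − 8 + 14 = 532.
1.1 mm over 532 days gives 1.1 / 532 ≈ 0.002 mm per day.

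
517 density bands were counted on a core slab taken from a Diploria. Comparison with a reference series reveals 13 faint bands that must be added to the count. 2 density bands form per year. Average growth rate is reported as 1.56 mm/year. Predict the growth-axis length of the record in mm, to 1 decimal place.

413.4 mm

Adjusted count: 517 + 13 = 530 density bands.
Dividing by 2 density bands per year: 530 / 2 = 265 years.
265 years at 1.56 mm/year gives 1.56 × 265 = 413.4 mm.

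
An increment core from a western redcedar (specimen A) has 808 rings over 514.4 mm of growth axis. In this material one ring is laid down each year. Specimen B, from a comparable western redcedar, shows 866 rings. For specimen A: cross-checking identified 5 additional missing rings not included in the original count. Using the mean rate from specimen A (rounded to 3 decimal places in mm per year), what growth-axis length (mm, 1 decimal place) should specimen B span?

548.2 mm

Specimen A: adjusted count: 808 + 5 = 813 rings.
A: Extension rate ≈ 514.4 / 813 = 0.633 mm per year.
B's length ≈ 0.633 × 866 = 548.2 mm.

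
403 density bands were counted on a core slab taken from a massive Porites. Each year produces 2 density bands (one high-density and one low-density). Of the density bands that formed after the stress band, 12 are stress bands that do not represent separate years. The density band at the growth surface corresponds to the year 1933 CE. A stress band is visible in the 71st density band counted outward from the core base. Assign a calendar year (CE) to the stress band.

The stress band sits at density band 71 from the core base, so 403 − 71 = 332 density bands formed after it.
332 − 12 false = 320 true density bands after the stress band.
320 density bands at 2 per year is 320 / 2 = 160 years.
The density band at the growth surface is 1933 CE, so the stress band dates to 1933 − 160 = 1773 CE.

1773 CE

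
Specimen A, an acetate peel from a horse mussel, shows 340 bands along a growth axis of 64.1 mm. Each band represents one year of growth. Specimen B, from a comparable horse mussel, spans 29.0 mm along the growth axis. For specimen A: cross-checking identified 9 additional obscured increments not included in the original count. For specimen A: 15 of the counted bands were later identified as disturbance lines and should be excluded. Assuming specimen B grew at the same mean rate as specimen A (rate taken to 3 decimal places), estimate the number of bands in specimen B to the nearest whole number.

151 bands

Specimen A: adjusted count: 340 − 15 + 9 = 334 bands.
A: 64.1 mm over 334 years gives 64.1 / 334 ≈ 0.192 mm per year.
Specimen B: 29.0 mm / 0.192 mm per year = 151.04 years ≈ 151 bands.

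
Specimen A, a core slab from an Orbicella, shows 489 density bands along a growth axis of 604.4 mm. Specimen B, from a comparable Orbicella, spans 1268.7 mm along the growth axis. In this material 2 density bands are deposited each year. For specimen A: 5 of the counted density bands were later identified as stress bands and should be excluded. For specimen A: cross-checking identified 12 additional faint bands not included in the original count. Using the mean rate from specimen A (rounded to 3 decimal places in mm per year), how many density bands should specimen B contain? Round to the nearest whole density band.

Specimen A: after corrections the count is 489 − 5 + 12 = 496 density bands.
Specimen A: dividing by 2 density bands per year: 496 / 2 = 248 years.
A: Mean rate = 604.4 mm / 248 years ≈ 2.437 mm per year.
B spans 1268.7 / 2.437 = 520.60 years; at 2 density bands per year that is 520.60 × 2 ≈ 1041 density bands.

1041 density bands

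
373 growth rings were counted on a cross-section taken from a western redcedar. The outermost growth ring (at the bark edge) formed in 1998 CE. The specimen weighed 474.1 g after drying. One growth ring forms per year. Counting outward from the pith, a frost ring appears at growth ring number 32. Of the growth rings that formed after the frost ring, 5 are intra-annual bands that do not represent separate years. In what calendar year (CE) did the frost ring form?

1662 CE

Between growth ring 32 and the bark edge there are 373 − 32 = 341 growth rings.
Removing the 5 false growth rings leaves 341 − 5 = 336 true growth rings beyond the frost ring.
1998 − 336 = 1662 CE.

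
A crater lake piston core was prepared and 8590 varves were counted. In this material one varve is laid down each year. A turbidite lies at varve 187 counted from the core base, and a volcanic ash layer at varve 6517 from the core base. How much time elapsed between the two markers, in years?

The two markers are separated by 6517 − 187 = 6330 varves.
That is 6330 years at one varve per year.

6330 years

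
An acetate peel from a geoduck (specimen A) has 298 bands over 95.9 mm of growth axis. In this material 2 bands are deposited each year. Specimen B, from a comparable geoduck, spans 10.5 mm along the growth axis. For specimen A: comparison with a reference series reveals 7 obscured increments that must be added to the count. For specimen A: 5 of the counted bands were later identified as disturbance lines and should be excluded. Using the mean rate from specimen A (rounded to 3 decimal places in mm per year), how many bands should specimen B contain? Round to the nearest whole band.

33 bands

Specimen A: after corrections the count is 298 − 5 + 7 = 300 bands.
Specimen A: 300 bands at 2 per year is 300 / 2 = 150 years.
A: Extension rate ≈ 95.9 / 150 = 0.639 mm per year.
Specimen B: 10.5 mm / 0.639 mm per year = 16.43 years; at 2 bands per year that is 16.43 × 2 ≈ 33 bands.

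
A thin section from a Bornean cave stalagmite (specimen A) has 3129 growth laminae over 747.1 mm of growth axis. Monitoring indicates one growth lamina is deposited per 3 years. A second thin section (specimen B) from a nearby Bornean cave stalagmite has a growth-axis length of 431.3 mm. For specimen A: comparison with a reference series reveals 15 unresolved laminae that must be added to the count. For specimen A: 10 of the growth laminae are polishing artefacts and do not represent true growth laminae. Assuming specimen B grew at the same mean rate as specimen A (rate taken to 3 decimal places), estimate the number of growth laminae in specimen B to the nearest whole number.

1820 growth laminae

Specimen A: true growth lamina count = 3129 − 10 + 15 = 3134.
Specimen A: at 3 years per growth lamina, 3134 × 3 = 9402 years.
A: Extension rate ≈ 747.1 / 9402 = 0.079 mm/year.
B spans 431.3 / 0.079 = 5459.49 years; at 3 years per growth lamina that is 5459.49 / 3 ≈ 1820 growth laminae.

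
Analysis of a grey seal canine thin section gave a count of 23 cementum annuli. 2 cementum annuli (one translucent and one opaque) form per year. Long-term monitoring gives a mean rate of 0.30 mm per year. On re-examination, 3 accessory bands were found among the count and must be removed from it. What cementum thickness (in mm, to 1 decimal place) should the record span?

Correcting the raw count gives 23 − 3 = 20 true cementum annuli.
Dividing by 2 cementum annuli per year: 20 / 2 = 10 years.
Length ≈ 0.30 × 10 = 3.0 mm.

3.0 mm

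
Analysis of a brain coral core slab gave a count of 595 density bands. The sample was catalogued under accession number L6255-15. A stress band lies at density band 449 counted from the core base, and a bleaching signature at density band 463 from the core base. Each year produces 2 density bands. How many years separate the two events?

463 − 449 = 14 density bands lie between the two events.
With 2 density bands per year, 14 / 2 = 7 years.

7 years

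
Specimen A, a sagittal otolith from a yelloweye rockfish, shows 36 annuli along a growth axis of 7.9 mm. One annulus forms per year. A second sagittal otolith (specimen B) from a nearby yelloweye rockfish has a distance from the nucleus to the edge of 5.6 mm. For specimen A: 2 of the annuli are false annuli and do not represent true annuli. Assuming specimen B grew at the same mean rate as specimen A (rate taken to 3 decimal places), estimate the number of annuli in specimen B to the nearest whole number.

Specimen A: adjusted count: 36 − 2 = 34 annuli.
A: Mean rate = 7.9 mm / 34 years ≈ 0.232 mm/year.
For B, 5.6 / 0.232 = 24.14 years ≈ 24 annuli.

24 annuli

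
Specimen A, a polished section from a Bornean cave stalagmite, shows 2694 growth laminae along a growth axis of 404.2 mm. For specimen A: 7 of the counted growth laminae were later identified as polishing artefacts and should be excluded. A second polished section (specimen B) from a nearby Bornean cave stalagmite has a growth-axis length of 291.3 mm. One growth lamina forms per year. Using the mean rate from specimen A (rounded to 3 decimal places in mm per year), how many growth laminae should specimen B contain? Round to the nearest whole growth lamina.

Specimen A: correcting the raw count gives 2694 − 7 = 2687 true growth laminae.
A: Mean rate = 404.2 mm / 2687 years ≈ 0.150 mm per year.
B spans 291.3 / 0.150 = 1942.00 years ≈ 1942 growth laminae.

1942 growth laminae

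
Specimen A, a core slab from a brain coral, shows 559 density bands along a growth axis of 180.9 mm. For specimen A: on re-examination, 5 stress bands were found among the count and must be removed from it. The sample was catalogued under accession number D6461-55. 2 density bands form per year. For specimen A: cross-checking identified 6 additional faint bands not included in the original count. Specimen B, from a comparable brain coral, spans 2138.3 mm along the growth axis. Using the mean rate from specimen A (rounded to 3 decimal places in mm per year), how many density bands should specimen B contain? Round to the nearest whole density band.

Specimen A: after corrections the count is 559 − 5 + 6 = 560 density bands.
Specimen A: with 2 density bands per year, 560 / 2 = 280 years.
A: Mean rate = 180.9 mm / 280 years ≈ 0.646 mm/yr.
Specimen B: 2138.3 mm / 0.646 mm per year = 3310.06 years; at 2 density bands per year that is 3310.06 × 2 ≈ 6620 density bands.

6620 density bands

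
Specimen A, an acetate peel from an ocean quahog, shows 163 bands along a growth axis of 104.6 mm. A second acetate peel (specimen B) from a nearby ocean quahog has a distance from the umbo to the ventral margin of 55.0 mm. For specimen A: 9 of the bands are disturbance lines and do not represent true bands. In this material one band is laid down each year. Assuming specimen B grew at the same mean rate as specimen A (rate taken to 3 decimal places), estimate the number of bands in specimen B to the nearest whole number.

Specimen A: true band count = 163 − 9 = 154.
A: Extension rate ≈ 104.6 / 154 = 0.679 mm/year.
B spans 55.0 / 0.679 = 81.00 years ≈ 81 bands.

81 bands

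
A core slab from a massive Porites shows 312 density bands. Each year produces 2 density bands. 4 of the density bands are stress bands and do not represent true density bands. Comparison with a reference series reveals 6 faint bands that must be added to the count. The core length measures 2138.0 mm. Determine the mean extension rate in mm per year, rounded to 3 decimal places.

13.618 mm per year

Adjusted count: 312 − 4 + 6 = 314 density bands.
With 2 density bands per year, 314 / 2 = 157 years.
Mean rate = 2138.0 mm / 157 years ≈ 13.618 mm per year.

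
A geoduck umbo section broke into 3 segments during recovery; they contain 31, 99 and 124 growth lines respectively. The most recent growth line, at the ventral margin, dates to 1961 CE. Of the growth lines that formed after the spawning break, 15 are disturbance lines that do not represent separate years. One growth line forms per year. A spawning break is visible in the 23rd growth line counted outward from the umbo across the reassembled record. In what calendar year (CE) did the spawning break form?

Total growth lines = 31 + 99 + 124 = 254.
Between growth line 23 and the ventral margin there are 254 − 23 = 231 growth lines.
Removing the 15 false growth lines leaves 231 − 15 = 216 true growth lines beyond the spawning break.
1961 − 216 = 1745 CE.

1745 CE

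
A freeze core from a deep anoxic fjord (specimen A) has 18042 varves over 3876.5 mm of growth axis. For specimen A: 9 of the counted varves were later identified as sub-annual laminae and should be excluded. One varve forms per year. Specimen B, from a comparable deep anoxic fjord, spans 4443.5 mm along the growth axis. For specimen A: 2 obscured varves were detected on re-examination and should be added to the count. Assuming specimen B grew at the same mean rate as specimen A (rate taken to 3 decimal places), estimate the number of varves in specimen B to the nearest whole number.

20667 varves

Specimen A: true varve count = 18042 − 9 + 2 = 18035.
A: Extension rate ≈ 3876.5 / 18035 = 0.215 mm/yr.
For B, 4443.5 / 0.215 = 20667.44 years ≈ 20667 varves.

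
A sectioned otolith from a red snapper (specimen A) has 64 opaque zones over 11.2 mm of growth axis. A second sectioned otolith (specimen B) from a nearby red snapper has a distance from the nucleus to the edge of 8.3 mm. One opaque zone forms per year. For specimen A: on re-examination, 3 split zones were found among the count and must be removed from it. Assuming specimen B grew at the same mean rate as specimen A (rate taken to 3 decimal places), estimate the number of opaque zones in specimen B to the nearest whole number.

45 opaque zones

Specimen A: adjusted count: 64 − 3 = 61 opaque zones.
A: 11.2 mm over 61 years gives 11.2 / 61 ≈ 0.184 mm/year.
For B, 8.3 / 0.184 = 45.11 years ≈ 45 opaque zones.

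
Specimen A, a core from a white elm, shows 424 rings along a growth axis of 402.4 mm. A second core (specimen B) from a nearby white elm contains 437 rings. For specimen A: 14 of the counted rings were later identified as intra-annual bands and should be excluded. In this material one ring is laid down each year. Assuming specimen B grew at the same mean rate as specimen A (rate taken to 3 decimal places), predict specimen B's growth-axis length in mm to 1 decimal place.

Specimen A: after corrections the count is 424 − 14 = 410 rings.
A: Mean rate = 402.4 mm / 410 years ≈ 0.981 mm/yr.
For B, 0.981 mm/year × 437 years = 428.7 mm.

428.7 mm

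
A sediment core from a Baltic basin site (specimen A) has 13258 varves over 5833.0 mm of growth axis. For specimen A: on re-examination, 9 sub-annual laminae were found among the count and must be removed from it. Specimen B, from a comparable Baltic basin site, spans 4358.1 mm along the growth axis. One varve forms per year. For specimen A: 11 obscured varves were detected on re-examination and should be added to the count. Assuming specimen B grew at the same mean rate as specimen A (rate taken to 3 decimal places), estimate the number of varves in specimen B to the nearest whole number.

Specimen A: after corrections the count is 13258 − 9 + 11 = 13260 varves.
A: Extension rate ≈ 5833.0 / 13260 = 0.440 mm/yr.
Specimen B: 4358.1 mm / 0.440 mm per year = 9904.77 years ≈ 9905 varves.

9905 varves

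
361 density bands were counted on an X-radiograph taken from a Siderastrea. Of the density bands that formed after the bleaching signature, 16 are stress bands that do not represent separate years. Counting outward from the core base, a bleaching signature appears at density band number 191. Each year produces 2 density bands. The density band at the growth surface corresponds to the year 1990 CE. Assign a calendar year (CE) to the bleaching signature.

361 − 191 = 170 density bands lie beyond the bleaching signature toward the growth surface.
Removing the 16 false density bands leaves 170 − 16 = 154 true density bands beyond the bleaching signature.
With 2 density bands per year, 154 / 2 = 77 years.
1990 − 77 = 1913 CE.

1913 CE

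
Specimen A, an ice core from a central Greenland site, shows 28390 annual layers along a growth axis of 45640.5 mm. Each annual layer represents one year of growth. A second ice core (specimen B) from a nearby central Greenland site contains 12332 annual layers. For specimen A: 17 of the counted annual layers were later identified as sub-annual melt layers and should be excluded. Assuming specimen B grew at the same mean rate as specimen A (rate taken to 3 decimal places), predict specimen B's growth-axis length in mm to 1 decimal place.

19842.2 mm

Specimen A: true annual layer count = 28390 − 17 = 28373.
A: Extension rate ≈ 45640.5 / 28373 = 1.609 mm per year.
For B, 1.609 mm/year × 12332 years = 19842.2 mm.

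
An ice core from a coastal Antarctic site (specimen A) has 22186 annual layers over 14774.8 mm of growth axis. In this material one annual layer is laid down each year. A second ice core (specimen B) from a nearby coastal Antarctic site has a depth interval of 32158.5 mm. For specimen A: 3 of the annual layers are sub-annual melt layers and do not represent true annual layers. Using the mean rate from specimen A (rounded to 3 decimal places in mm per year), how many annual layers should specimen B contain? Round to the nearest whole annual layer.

Specimen A: after corrections the count is 22186 − 3 = 22183 annual layers.
A: 14774.8 mm over 22183 years gives 14774.8 / 22183 ≈ 0.666 mm/year.
For B, 32158.5 / 0.666 = 48286.04 years ≈ 48286 annual layers.

48286 annual layers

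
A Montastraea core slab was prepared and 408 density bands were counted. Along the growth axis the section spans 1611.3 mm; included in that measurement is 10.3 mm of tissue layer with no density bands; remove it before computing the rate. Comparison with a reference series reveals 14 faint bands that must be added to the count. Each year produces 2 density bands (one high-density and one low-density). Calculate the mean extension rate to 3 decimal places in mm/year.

True density band count = 408 + 14 = 422.
With 2 density bands per year, 422 / 2 = 211 years.
The growth record spans 1611.3 − 10.3 = 1601.0 mm.
1601.0 mm over 211 years gives 1601.0 / 211 ≈ 7.588 mm/year.

7.588 mm/year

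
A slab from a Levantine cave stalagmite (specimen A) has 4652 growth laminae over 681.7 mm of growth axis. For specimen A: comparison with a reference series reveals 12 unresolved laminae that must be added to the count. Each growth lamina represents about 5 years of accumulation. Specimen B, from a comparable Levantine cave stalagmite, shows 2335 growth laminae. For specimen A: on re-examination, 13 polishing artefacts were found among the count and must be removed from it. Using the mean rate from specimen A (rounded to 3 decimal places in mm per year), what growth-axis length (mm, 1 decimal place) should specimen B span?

Specimen A: true growth lamina count = 4652 − 13 + 12 = 4651.
Specimen A: multiplying by 5 years per growth lamina: 4651 × 5 = 23255 years.
A: 681.7 mm over 23255 years gives 681.7 / 23255 ≈ 0.029 mm per year.
Specimen B: at 5 years per growth lamina, 2335 × 5 = 11675 years. Length of B = 0.029 × 11675 = 338.6 mm.

338.6 mm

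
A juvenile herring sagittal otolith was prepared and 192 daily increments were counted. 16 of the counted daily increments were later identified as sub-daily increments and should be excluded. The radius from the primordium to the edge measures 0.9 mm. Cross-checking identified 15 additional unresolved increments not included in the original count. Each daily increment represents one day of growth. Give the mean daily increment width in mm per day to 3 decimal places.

After corrections the count is 192 − 16 + 15 = 191 daily increments.
0.9 mm over 191 days gives 0.9 / 191 ≈ 0.005 mm per day.

0.005 mm per day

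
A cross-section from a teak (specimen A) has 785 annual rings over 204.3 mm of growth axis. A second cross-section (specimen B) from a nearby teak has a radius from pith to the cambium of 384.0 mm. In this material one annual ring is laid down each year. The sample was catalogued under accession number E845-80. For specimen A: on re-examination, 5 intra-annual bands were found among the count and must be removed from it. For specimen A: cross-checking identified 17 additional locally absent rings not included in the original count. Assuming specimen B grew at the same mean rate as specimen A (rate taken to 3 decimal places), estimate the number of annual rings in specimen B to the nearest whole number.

1500 annual rings

Specimen A: after corrections the count is 785 − 5 + 17 = 797 annual rings.
A: Mean rate = 204.3 mm / 797 years ≈ 0.256 mm per year.
B spans 384.0 / 0.256 = 1500.00 years ≈ 1500 annual rings.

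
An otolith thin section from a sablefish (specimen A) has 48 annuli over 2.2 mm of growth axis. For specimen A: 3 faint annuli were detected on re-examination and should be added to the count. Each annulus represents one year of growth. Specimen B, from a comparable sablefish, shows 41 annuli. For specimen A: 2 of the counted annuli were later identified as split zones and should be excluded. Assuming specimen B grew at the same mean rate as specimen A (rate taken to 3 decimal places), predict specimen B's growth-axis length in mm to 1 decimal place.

1.8 mm

Specimen A: true annulus count = 48 − 2 + 3 = 49.
A: Mean rate = 2.2 mm / 49 years ≈ 0.045 mm/yr.
For B, 0.045 mm/year × 41 years = 1.8 mm.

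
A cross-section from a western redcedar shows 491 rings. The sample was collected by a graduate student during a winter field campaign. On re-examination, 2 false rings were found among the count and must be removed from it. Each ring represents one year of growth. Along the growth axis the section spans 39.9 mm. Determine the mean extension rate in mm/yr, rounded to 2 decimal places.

Correcting the raw count gives 491 − 2 = 489 true rings.
Mean rate = 39.9 mm / 489 years ≈ 0.08 mm/yr.

0.08 mm/yr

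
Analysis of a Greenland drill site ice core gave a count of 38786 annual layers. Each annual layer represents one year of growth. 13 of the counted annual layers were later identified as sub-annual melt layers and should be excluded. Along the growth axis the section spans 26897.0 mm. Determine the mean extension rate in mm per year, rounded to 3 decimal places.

0.694 mm per year

Adjusted count: 38786 − 13 = 38773 annual layers.
Extension rate ≈ 26897.0 / 38773 = 0.694 mm per year.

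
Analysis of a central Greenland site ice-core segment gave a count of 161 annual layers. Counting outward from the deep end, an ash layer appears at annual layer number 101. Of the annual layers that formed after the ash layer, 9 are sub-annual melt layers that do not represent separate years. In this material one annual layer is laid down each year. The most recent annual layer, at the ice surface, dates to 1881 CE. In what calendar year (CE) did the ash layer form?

1830 CE

161 − 101 = 60 annual layers lie beyond the ash layer toward the ice surface.
60 − 9 false = 51 true annual layers after the ash layer.
1881 − 51 = 1830 CE.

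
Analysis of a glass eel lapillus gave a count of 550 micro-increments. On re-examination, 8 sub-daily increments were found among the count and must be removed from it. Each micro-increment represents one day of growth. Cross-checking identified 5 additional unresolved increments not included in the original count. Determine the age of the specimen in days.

547 days

True micro-increment count = 550 − 8 + 5 = 547.
With a one-to-one micro-increment periodicity this is 547 days.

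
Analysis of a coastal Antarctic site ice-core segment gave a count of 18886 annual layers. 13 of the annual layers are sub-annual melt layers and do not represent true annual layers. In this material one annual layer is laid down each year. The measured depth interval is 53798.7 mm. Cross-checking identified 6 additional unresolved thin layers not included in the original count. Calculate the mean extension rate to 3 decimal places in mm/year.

After corrections the count is 18886 − 13 + 6 = 18879 annual layers.
Extension rate ≈ 53798.7 / 18879 = 2.850 mm/year.

2.850 mm/year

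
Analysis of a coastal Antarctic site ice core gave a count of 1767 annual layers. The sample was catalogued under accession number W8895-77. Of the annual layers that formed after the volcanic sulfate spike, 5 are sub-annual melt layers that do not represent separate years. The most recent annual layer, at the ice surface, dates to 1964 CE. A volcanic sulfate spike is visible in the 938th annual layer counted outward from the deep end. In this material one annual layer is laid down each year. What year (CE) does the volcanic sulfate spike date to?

The volcanic sulfate spike sits at annual layer 938 from the deep end, so 1767 − 938 = 829 annual layers formed after it.
Excluding 5 false annual layers: 829 − 5 = 824.
The annual layer at the ice surface is 1964 CE, so the volcanic sulfate spike dates to 1964 − 824 = 1140 CE.

1140 CE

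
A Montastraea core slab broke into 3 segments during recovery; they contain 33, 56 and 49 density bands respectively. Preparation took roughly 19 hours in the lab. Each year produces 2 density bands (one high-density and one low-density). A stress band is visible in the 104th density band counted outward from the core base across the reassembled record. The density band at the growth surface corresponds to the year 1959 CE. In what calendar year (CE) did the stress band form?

1942 CE

Total density bands = 33 + 56 + 49 = 138.
The stress band sits at density band 104 from the core base, so 138 − 104 = 34 density bands formed after it.
With 2 density bands per year, 34 / 2 = 17 years.
1959 − 17 = 1942 CE.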